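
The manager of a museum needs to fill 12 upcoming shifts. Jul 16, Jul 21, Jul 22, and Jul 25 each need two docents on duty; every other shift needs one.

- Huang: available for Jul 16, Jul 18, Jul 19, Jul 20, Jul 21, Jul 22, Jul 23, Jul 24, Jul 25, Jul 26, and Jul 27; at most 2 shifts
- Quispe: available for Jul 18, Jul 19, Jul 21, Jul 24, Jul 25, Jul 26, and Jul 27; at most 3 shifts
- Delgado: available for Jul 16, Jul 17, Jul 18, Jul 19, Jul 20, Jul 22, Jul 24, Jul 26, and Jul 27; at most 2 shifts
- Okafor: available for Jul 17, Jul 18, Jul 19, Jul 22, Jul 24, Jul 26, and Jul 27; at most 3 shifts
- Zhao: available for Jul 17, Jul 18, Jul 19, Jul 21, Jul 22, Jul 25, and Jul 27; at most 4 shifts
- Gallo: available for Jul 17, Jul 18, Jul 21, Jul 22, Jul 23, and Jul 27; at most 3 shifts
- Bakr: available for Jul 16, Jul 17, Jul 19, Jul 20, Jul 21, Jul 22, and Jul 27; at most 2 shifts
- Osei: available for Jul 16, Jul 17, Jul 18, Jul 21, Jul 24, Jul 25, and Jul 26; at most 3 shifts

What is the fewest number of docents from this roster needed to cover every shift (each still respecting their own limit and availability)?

16 slots to fill and no one can take more than 4, so at least ⌈16/4⌉ = 4 docents are needed.
No set of 5 docents can cover every shift (each such set leaves at least one shift with no one available or exceeds a cap).
Huang, Quispe, Delgado, Okafor, Zhao, and Gallo alone can cover everything: Jul 16→Huang+Delgado, Jul 17→Delgado, Jul 18→Okafor, Jul 19→Okafor, Jul 20→Huang, Jul 21→Zhao+Gallo, Jul 22→Zhao+Gallo, Jul 23→Gallo, Jul 24→Quispe, Jul 25→Quispe+Zhao, Jul 26→Quispe, Jul 27→Okafor.

6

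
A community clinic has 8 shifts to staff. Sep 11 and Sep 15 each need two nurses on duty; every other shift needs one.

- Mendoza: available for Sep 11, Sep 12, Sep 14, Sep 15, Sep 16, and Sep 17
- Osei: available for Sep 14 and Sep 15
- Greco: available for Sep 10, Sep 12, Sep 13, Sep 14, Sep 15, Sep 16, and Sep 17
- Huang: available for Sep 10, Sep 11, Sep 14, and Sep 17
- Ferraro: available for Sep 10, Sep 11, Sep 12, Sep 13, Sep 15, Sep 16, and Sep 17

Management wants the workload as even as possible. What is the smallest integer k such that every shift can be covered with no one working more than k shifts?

With 5 nurses and 10 worker-slots to fill, someone must work at least ⌈10/5⌉ = 2 shifts, so k ≥ 2.
k = 2 works: Sep 10→Greco, Sep 11→Mendoza+Huang, Sep 12→Mendoza, Sep 13→Greco, Sep 14→Osei, Sep 15→Osei+Ferraro, Sep 16→Ferraro, Sep 17→Huang.
Loads: Mendoza 2, Osei 2, Greco 2, Huang 2, Ferraro 2 — all ≤ 2.

2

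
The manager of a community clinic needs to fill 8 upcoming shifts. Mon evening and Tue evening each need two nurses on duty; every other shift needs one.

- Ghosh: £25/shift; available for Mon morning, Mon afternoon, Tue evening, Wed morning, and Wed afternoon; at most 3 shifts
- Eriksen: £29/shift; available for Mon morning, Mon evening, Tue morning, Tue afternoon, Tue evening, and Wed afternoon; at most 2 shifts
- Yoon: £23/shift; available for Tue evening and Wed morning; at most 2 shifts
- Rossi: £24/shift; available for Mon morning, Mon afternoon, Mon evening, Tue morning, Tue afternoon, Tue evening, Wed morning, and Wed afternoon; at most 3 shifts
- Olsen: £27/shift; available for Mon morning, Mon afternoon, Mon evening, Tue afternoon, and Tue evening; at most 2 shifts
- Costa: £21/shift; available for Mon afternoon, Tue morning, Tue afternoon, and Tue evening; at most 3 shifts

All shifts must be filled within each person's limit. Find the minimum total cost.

£233

Picking the cheapest available nurse for each shift independently would cost £229, but that ignores the shift limits.
An optimal schedule: Mon morning→Rossi, Mon afternoon→Costa, Mon evening→Rossi+Olsen, Tue morning→Costa, Tue afternoon→Costa, Tue evening→Yoon+Ghosh, Wed morning→Yoon, Wed afternoon→Rossi.
Total: 24 + 21 + 24 + 27 + 21 + 21 + 23 + 25 + 23 + 24 = £233.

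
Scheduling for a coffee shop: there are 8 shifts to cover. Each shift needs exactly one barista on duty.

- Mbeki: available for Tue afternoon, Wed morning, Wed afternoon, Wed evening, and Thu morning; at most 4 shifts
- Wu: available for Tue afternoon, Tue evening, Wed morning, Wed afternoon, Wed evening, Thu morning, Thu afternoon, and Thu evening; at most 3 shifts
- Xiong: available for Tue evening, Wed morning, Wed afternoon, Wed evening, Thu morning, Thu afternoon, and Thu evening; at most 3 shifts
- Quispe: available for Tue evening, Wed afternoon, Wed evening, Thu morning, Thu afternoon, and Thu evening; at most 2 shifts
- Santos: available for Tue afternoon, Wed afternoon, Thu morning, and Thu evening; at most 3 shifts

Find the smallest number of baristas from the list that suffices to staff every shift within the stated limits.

8 slots to fill and no one can take more than 4, so at least ⌈8/4⌉ = 2 baristas are needed.
Any 2 baristas together have capacity at most 4+3 = 7 < 8 slots, so 2 can never suffice.
Mbeki, Wu, and Xiong alone can cover everything: Tue afternoon→Mbeki, Tue evening→Wu, Wed morning→Mbeki, Wed afternoon→Mbeki, Wed evening→Mbeki, Thu morning→Xiong, Thu afternoon→Wu, Thu evening→Wu.

3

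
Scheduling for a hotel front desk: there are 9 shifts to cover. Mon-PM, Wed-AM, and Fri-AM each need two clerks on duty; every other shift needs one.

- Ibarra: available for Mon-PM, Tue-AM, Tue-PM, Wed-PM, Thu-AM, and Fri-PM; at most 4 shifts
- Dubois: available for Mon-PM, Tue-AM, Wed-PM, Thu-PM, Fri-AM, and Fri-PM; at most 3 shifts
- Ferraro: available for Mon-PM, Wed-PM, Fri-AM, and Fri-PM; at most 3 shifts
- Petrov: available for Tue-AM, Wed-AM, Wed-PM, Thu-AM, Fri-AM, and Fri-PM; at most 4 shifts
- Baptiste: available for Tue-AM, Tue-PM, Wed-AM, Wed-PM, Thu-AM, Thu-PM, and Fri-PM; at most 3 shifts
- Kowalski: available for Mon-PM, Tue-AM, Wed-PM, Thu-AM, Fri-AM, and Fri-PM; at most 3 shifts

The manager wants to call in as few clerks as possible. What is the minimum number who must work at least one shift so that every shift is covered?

12 slots to fill and no one can take more than 4, so at least ⌈12/4⌉ = 3 clerks are needed.
Any 3 clerks together have capacity at most 4+4+3 = 11 < 12 slots, so 3 can never suffice.
Ibarra, Dubois, Petrov, and Baptiste alone can cover everything: Mon-PM→Ibarra+Dubois, Tue-AM→Ibarra, Tue-PM→Ibarra, Wed-AM→Petrov+Baptiste, Wed-PM→Petrov, Thu-AM→Ibarra, Thu-PM→Dubois, Fri-AM→Dubois+Petrov, Fri-PM→Petrov.

4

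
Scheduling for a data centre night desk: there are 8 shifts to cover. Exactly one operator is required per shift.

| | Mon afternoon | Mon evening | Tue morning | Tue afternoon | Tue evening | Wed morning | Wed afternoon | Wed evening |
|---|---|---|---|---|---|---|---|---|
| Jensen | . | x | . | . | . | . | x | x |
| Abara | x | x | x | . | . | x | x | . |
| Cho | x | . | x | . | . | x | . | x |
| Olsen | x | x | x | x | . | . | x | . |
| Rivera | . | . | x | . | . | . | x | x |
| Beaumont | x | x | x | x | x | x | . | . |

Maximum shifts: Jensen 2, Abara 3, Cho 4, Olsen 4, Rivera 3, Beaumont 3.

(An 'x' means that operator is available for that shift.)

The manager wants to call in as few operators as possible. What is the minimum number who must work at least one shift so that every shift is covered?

3

8 slots to fill and no one can take more than 4, so at least ⌈8/4⌉ = 2 operators are needed.
No set of 2 operators can cover every shift (each such set leaves at least one shift with no one available or exceeds a cap).
Jensen, Abara, and Beaumont alone can cover everything: Mon afternoon→Abara, Mon evening→Beaumont, Tue morning→Abara, Tue afternoon→Beaumont, Tue evening→Beaumont, Wed morning→Abara, Wed afternoon→Jensen, Wed evening→Jensen.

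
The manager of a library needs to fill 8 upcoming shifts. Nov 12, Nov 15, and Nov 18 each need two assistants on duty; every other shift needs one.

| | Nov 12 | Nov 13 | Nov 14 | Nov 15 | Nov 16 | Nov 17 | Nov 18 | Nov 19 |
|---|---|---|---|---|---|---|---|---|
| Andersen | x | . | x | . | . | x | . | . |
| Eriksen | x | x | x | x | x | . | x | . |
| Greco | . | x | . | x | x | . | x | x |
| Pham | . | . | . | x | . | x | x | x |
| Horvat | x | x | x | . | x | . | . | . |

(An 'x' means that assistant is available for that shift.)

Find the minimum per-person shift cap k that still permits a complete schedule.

3

With 5 assistants and 11 worker-slots to fill, someone must work at least ⌈11/5⌉ = 3 shifts, so k ≥ 3.
k = 3 works: Nov 12→Andersen+Eriksen, Nov 13→Eriksen, Nov 14→Andersen, Nov 15→Eriksen+Greco, Nov 16→Horvat, Nov 17→Andersen, Nov 18→Greco+Pham, Nov 19→Greco.
Loads: Andersen 3, Eriksen 3, Greco 3, Pham 1, Horvat 1 — all ≤ 3.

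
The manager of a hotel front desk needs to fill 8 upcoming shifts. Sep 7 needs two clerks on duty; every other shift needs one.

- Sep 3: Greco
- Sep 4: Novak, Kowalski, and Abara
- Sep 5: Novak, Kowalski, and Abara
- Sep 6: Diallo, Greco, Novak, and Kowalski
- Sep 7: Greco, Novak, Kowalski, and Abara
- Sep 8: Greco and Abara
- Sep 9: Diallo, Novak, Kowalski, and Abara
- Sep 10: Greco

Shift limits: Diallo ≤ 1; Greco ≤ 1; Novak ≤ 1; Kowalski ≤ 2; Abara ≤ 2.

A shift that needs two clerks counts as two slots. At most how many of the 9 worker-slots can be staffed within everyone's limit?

7

Total capacity across all clerks is 1+1+1+2+2 = 7, and 9 slots are needed, so at most 7 can be filled.
An assignment achieving 7: Sep 3→Greco, Sep 4→Novak, Sep 5→Kowalski, Sep 6→Diallo, Sep 7→Kowalski+Abara, Sep 8→Abara.
Loads: Diallo 1/1, Greco 1/1, Novak 1/1, Kowalski 2/2, Abara 2/2.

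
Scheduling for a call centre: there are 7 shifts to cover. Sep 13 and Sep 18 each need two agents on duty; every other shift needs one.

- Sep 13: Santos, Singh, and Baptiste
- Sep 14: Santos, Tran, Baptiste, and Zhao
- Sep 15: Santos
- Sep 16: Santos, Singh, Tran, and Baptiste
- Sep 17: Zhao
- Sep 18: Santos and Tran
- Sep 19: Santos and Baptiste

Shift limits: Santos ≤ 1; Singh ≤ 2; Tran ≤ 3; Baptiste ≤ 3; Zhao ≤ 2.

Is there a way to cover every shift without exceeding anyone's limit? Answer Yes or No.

Total capacity is 11 and 9 slots are needed, so capacity alone doesn't rule it out.
Shifts {Sep 15, Sep 18} need 3 worker-slots in total, but the agents available for any of those shifts (Santos and Tran) can supply at most 2 among them. So no valid schedule exists.

No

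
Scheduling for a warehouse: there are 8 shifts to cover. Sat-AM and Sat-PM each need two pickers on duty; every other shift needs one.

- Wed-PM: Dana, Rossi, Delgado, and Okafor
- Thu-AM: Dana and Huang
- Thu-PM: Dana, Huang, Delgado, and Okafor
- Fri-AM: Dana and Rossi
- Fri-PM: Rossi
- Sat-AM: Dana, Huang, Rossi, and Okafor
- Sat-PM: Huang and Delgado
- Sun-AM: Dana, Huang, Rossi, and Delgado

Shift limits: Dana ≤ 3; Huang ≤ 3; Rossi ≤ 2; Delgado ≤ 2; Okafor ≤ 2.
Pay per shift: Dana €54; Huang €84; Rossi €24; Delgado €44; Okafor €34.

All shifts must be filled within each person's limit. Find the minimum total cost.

€450

Fri-PM can only be covered by Rossi, so that assignment is forced.
Sat-PM can only be covered by Huang and Delgado, so that assignment is forced.
Picking the cheapest available picker for each shift independently would cost €370, but that ignores the shift limits.
An optimal schedule: Wed-PM→Okafor, Thu-AM→Dana, Thu-PM→Delgado, Fri-AM→Rossi, Fri-PM→Rossi, Sat-AM→Okafor+Dana, Sat-PM→Delgado+Huang, Sun-AM→Dana.
Total: 34 + 54 + 44 + 24 + 24 + 34 + 54 + 44 + 84 + 54 = €450.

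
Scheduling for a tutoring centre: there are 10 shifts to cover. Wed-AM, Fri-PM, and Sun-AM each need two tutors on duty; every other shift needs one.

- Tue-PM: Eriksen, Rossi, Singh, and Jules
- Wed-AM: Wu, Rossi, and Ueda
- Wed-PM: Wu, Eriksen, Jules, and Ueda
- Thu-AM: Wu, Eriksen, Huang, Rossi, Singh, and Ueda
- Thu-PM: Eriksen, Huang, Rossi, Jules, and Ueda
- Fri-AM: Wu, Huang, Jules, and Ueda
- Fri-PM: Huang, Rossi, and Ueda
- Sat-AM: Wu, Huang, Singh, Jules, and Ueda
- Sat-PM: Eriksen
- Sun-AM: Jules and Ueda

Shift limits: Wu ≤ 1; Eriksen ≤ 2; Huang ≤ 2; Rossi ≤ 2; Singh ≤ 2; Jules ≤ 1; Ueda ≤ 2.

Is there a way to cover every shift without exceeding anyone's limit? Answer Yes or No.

No

Total capacity is 1+2+2+2+2+1+2 = 12 but 13 worker-slots are needed — infeasible.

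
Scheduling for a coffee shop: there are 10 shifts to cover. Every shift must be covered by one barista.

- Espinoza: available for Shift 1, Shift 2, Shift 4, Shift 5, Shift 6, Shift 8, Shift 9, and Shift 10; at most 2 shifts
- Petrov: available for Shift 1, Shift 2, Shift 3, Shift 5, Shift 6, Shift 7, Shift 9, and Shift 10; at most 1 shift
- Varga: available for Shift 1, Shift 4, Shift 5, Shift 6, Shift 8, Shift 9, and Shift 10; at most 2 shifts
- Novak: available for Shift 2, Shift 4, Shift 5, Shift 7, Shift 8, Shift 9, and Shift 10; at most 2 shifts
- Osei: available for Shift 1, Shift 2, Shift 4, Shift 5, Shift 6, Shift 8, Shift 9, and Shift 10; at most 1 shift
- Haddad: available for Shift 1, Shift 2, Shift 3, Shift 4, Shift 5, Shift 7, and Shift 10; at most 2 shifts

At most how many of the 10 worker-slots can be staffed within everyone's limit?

10

Total capacity across all baristas is 2+1+2+2+1+2 = 10, and 10 slots are needed, so at most 10 can be filled.
An assignment achieving 10: Shift 1→Varga, Shift 2→Novak, Shift 3→Petrov, Shift 4→Varga, Shift 5→Haddad, Shift 6→Espinoza, Shift 7→Novak, Shift 8→Espinoza, Shift 9→Osei, Shift 10→Haddad.
Loads: Espinoza 2/2, Petrov 1/1, Varga 2/2, Novak 2/2, Osei 1/1, Haddad 2/2.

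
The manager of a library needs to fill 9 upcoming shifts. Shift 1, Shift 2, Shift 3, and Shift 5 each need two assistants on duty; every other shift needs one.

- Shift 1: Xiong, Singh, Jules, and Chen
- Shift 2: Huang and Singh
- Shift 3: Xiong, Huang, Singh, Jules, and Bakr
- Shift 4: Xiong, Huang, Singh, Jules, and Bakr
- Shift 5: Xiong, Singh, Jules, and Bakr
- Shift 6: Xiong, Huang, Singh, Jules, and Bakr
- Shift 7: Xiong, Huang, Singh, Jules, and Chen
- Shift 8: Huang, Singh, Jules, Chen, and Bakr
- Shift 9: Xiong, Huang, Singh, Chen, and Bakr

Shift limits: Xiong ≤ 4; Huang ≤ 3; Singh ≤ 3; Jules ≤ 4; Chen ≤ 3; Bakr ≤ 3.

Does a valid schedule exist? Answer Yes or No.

Yes

Shift 2 can only be covered by Huang and Singh, so that assignment is forced.
One valid schedule: Shift 1→Singh+Jules, Shift 2→Huang+Singh, Shift 3→Huang+Jules, Shift 4→Xiong, Shift 5→Singh+Jules, Shift 6→Xiong, Shift 7→Xiong, Shift 8→Huang, Shift 9→Xiong.
Loads: Xiong 4/4, Huang 3/3, Singh 3/3, Jules 3/4, Chen 0/3, Bakr 0/3 — all within limits.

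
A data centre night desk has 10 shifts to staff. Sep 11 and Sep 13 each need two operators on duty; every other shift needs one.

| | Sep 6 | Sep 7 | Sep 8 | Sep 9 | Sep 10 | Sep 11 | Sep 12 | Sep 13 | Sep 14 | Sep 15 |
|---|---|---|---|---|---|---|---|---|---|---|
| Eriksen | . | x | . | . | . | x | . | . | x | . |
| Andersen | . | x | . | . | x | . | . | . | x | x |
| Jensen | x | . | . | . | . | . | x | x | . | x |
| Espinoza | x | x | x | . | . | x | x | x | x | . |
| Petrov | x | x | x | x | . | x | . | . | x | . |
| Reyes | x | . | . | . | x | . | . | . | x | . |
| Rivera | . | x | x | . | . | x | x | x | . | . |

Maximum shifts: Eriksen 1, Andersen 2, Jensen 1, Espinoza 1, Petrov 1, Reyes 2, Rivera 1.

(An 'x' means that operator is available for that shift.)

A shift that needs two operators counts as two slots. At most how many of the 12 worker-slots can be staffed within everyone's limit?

Total capacity across all operators is 1+2+1+1+1+2+1 = 9, and 12 slots are needed, so at most 9 can be filled.
An assignment achieving 9: Sep 6→Reyes, Sep 8→Espinoza, Sep 9→Petrov, Sep 10→Andersen, Sep 11→Eriksen, Sep 12→Jensen, Sep 13→Rivera, Sep 14→Reyes, Sep 15→Andersen.
Loads: Eriksen 1/1, Andersen 2/2, Jensen 1/1, Espinoza 1/1, Petrov 1/1, Reyes 2/2, Rivera 1/1.

9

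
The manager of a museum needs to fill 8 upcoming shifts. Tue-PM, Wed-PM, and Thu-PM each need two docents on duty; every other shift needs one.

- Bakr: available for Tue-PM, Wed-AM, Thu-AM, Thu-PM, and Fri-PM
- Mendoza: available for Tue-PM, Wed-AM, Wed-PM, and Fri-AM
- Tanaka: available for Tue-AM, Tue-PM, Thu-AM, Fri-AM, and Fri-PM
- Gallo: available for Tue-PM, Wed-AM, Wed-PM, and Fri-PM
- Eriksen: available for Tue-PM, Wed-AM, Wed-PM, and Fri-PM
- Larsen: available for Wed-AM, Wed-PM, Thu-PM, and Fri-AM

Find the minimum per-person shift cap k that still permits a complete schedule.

With 6 docents and 11 worker-slots to fill, someone must work at least ⌈11/6⌉ = 2 shifts, so k ≥ 2.
k = 2 works: Tue-AM→Tanaka, Tue-PM→Gallo+Eriksen, Wed-AM→Mendoza, Wed-PM→Gallo+Eriksen, Thu-AM→Bakr, Thu-PM→Bakr+Larsen, Fri-AM→Mendoza, Fri-PM→Tanaka.
Loads: Bakr 2, Mendoza 2, Tanaka 2, Gallo 2, Eriksen 2, Larsen 1 — all ≤ 2.

2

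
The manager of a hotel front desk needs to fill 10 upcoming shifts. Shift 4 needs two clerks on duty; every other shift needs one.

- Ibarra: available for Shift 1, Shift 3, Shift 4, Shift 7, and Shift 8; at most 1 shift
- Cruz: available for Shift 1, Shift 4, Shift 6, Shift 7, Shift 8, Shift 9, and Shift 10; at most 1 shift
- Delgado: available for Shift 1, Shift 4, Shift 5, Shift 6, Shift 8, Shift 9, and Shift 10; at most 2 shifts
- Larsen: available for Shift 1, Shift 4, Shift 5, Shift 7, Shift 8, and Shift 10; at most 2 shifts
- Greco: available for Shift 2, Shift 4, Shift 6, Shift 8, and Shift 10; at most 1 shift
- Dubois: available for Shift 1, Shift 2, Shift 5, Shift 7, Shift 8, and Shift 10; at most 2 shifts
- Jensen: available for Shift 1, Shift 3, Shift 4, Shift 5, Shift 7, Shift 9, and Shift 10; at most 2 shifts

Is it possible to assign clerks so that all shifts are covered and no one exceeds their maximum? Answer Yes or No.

One valid schedule: Shift 1→Dubois, Shift 2→Greco, Shift 3→Ibarra, Shift 4→Larsen+Jensen, Shift 5→Delgado, Shift 6→Cruz, Shift 7→Larsen, Shift 8→Dubois, Shift 9→Delgado, Shift 10→Jensen.
Loads: Ibarra 1/1, Cruz 1/1, Delgado 2/2, Larsen 2/2, Greco 1/1, Dubois 2/2, Jensen 2/2 — all within limits.

Yes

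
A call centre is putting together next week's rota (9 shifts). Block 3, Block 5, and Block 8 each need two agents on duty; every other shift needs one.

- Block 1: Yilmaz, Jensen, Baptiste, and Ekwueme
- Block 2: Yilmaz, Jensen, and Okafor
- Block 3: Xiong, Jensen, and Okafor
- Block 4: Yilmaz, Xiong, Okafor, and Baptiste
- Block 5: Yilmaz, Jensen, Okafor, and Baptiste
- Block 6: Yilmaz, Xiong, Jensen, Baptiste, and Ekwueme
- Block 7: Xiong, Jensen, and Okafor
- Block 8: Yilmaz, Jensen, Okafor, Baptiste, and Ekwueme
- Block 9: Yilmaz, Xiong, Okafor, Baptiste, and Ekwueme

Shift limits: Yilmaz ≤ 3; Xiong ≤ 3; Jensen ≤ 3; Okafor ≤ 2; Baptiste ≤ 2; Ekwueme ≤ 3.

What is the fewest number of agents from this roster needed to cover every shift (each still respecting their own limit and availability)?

4

12 slots to fill and no one can take more than 3, so at least ⌈12/3⌉ = 4 agents are needed.
Yilmaz, Xiong, Jensen, and Ekwueme alone can cover everything: Block 1→Ekwueme, Block 2→Yilmaz, Block 3→Xiong+Jensen, Block 4→Yilmaz, Block 5→Yilmaz+Jensen, Block 6→Ekwueme, Block 7→Xiong, Block 8→Jensen+Ekwueme, Block 9→Xiong.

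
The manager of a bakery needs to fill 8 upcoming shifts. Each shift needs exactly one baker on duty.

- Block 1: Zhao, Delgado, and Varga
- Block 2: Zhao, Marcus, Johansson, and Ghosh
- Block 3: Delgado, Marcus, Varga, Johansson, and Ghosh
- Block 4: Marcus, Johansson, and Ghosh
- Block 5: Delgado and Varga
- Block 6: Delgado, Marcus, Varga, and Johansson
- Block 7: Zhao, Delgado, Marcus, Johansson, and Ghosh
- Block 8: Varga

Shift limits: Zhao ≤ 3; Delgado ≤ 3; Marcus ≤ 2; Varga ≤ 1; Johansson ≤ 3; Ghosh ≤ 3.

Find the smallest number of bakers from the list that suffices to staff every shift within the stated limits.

8 slots to fill and no one can take more than 3, so at least ⌈8/3⌉ = 3 bakers are needed.
No set of 3 bakers can cover every shift (each such set leaves at least one shift with no one available or exceeds a cap).
Zhao, Delgado, Marcus, and Varga alone can cover everything: Block 1→Zhao, Block 2→Zhao, Block 3→Delgado, Block 4→Marcus, Block 5→Delgado, Block 6→Delgado, Block 7→Zhao, Block 8→Varga.

4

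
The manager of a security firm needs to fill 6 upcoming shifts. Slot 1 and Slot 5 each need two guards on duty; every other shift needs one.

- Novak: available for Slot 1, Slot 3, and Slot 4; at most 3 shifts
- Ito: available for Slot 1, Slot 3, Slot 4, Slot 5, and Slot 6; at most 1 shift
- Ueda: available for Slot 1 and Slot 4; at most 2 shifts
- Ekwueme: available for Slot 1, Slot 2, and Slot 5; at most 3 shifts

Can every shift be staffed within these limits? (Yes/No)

Total capacity is 9 and 8 slots are needed, so capacity alone doesn't rule it out.
Shifts {Slot 5, Slot 6} need 3 worker-slots in total, but the guards available for any of those shifts (Ito and Ekwueme) can supply at most 2 among them. So no valid schedule exists.

No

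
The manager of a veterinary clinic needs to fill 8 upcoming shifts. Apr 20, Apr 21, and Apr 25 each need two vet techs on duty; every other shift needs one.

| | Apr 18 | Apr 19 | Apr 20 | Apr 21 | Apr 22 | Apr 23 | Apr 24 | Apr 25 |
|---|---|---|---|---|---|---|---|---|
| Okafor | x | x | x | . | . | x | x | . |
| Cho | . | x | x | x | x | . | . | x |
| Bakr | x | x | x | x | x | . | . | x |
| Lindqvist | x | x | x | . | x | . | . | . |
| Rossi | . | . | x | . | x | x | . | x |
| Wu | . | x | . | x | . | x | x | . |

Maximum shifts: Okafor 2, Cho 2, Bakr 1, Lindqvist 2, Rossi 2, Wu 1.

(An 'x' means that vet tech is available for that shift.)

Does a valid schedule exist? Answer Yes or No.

Total capacity is 2+2+1+2+2+1 = 10 but 11 worker-slots are needed — infeasible.

No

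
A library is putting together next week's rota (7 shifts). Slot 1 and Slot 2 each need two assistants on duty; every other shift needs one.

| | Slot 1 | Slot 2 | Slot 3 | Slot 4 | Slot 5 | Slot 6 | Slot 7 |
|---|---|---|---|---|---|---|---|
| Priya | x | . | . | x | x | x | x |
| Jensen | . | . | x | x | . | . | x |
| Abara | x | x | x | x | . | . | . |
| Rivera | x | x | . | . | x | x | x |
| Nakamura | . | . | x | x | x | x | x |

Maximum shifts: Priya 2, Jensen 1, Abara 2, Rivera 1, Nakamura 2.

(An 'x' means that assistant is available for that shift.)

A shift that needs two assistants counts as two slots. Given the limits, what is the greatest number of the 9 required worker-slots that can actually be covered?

8

Total capacity across all assistants is 2+1+2+1+2 = 8, and 9 slots are needed, so at most 8 can be filled.
An assignment achieving 8: Slot 1→Priya+Abara, Slot 2→Abara+Rivera, Slot 3→Jensen, Slot 4→Nakamura, Slot 5→Priya, Slot 6→Nakamura.
Loads: Priya 2/2, Jensen 1/1, Abara 2/2, Rivera 1/1, Nakamura 2/2.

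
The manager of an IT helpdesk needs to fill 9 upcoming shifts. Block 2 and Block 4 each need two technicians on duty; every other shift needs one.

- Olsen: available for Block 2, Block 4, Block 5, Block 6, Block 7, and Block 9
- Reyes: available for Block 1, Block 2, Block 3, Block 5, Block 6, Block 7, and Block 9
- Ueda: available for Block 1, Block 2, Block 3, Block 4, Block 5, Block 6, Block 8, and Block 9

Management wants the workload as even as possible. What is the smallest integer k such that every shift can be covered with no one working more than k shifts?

4

With 3 technicians and 11 worker-slots to fill, someone must work at least ⌈11/3⌉ = 4 shifts, so k ≥ 4.
k = 4 works: Block 1→Reyes, Block 2→Olsen+Reyes, Block 3→Reyes, Block 4→Olsen+Ueda, Block 5→Olsen, Block 6→Reyes, Block 7→Olsen, Block 8→Ueda, Block 9→Ueda.
Loads: Olsen 4, Reyes 4, Ueda 3 — all ≤ 4.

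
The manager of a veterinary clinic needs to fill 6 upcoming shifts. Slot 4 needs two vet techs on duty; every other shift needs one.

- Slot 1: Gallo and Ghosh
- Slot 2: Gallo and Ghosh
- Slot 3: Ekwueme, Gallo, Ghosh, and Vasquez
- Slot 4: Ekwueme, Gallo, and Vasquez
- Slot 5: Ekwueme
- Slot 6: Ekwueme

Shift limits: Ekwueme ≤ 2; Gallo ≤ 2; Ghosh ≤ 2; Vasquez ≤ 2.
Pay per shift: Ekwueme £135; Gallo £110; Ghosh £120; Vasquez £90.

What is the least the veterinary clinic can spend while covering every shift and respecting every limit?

Slot 5 can only be covered by Ekwueme, so that assignment is forced.
Slot 6 can only be covered by Ekwueme, so that assignment is forced.
Picking the cheapest available vet tech for each shift independently would cost £780, but that ignores the shift limits.
An optimal schedule: Slot 1→Gallo, Slot 2→Ghosh, Slot 3→Vasquez, Slot 4→Vasquez+Gallo, Slot 5→Ekwueme, Slot 6→Ekwueme.
Total: 110 + 120 + 90 + 90 + 110 + 135 + 135 = £790.

£790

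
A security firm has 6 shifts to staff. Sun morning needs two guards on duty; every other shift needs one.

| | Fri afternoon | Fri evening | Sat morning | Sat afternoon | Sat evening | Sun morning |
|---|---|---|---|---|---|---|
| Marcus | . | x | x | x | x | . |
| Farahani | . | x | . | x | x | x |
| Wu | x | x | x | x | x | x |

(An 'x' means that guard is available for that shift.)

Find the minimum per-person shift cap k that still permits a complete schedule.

3

With 3 guards and 7 worker-slots to fill, someone must work at least ⌈7/3⌉ = 3 shifts, so k ≥ 3.
k = 3 works: Fri afternoon→Wu, Fri evening→Marcus, Sat morning→Marcus, Sat afternoon→Marcus, Sat evening→Farahani, Sun morning→Farahani+Wu.
Loads: Marcus 3, Farahani 2, Wu 2 — all ≤ 3.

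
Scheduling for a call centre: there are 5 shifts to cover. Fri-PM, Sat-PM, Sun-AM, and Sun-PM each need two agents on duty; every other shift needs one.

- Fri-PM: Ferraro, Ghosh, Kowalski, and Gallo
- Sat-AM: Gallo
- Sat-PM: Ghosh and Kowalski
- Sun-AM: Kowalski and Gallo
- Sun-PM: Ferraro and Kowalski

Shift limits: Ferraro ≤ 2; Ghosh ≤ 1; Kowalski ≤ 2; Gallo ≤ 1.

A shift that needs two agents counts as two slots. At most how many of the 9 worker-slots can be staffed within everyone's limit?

6

Total capacity across all agents is 2+1+2+1 = 6, and 9 slots are needed, so at most 6 can be filled.
An assignment achieving 6: Fri-PM→Ferraro, Sat-AM→Gallo, Sat-PM→Ghosh+Kowalski, Sun-AM→Kowalski, Sun-PM→Ferraro.
Loads: Ferraro 2/2, Ghosh 1/1, Kowalski 2/2, Gallo 1/1.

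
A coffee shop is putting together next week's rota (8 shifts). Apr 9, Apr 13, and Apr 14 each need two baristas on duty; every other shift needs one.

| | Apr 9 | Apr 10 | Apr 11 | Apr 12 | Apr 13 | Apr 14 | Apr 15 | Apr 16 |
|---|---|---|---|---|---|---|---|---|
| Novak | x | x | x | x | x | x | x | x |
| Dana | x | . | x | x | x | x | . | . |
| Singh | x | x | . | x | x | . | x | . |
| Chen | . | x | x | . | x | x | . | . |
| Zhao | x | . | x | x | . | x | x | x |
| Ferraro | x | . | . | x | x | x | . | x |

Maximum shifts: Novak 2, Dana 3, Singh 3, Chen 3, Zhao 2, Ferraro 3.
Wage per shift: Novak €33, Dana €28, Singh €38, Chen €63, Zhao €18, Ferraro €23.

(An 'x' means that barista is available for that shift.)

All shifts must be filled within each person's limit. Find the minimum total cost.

Picking the cheapest available barista for each shift independently would cost €238, but that ignores the shift limits.
An optimal schedule: Apr 9→Ferraro+Dana, Apr 10→Novak, Apr 11→Dana, Apr 12→Ferraro, Apr 13→Ferraro+Singh, Apr 14→Dana+Novak, Apr 15→Zhao, Apr 16→Zhao.
Total: 23 + 28 + 33 + 28 + 23 + 23 + 38 + 28 + 33 + 18 + 18 = €293.

€293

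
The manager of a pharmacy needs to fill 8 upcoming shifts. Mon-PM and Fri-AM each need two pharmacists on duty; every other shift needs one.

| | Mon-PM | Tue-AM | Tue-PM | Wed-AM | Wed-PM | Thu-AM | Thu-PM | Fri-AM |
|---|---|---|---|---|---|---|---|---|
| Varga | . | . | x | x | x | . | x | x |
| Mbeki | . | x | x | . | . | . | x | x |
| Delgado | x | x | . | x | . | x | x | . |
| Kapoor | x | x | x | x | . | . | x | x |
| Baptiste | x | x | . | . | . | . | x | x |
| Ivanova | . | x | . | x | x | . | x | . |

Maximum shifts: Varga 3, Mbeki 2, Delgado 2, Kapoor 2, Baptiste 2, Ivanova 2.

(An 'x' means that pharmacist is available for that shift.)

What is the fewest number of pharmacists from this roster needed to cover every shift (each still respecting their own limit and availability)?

5

10 slots to fill and no one can take more than 3, so at least ⌈10/3⌉ = 4 pharmacists are needed.
Any 4 pharmacists together have capacity at most 3+2+2+2 = 9 < 10 slots, so 4 can never suffice.
Varga, Mbeki, Delgado, Kapoor, and Baptiste alone can cover everything: Mon-PM→Delgado+Kapoor, Tue-AM→Mbeki, Tue-PM→Varga, Wed-AM→Varga, Wed-PM→Varga, Thu-AM→Delgado, Thu-PM→Mbeki, Fri-AM→Kapoor+Baptiste.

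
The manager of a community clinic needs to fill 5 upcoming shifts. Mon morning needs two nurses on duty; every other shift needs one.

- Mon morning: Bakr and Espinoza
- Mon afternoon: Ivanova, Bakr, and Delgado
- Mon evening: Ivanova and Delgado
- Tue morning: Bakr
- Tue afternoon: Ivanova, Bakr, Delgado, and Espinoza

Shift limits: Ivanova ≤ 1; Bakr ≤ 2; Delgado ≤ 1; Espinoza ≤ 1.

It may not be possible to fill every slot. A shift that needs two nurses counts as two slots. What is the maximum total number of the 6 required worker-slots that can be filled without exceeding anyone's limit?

5

Total capacity across all nurses is 1+2+1+1 = 5, and 6 slots are needed, so at most 5 can be filled.
An assignment achieving 5: Mon morning→Bakr+Espinoza, Mon afternoon→Delgado, Mon evening→Ivanova, Tue morning→Bakr.
Loads: Ivanova 1/1, Bakr 2/2, Delgado 1/1, Espinoza 1/1.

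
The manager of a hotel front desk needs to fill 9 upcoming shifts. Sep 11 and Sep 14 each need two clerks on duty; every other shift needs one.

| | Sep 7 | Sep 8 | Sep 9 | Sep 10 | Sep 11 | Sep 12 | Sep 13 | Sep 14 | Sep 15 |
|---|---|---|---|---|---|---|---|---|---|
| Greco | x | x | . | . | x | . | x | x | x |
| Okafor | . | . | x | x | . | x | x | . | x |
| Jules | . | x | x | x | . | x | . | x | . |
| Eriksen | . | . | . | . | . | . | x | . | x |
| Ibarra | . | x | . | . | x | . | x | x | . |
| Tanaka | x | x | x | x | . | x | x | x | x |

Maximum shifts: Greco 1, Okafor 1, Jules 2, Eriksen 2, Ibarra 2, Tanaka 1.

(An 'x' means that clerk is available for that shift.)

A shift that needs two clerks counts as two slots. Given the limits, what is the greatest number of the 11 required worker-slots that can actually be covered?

9

Total capacity across all clerks is 1+1+2+2+2+1 = 9, and 11 slots are needed, so at most 9 can be filled.
An assignment achieving 9: Sep 7→Greco, Sep 8→Ibarra, Sep 9→Okafor, Sep 10→Jules, Sep 11→Ibarra, Sep 12→Jules, Sep 13→Eriksen, Sep 14→Tanaka, Sep 15→Eriksen.
Loads: Greco 1/1, Okafor 1/1, Jules 2/2, Eriksen 2/2, Ibarra 2/2, Tanaka 1/1.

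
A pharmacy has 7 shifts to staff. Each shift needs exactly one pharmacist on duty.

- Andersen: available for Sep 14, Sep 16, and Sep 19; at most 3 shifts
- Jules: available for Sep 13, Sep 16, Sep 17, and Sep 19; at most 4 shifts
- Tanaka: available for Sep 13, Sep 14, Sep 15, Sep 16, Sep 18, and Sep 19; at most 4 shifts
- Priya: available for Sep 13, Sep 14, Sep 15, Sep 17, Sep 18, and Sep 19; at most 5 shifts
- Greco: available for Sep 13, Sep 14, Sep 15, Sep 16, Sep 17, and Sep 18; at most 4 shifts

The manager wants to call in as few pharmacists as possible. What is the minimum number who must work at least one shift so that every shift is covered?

7 slots to fill and no one can take more than 5, so at least ⌈7/5⌉ = 2 pharmacists are needed.
Andersen and Priya alone can cover everything: Sep 13→Priya, Sep 14→Andersen, Sep 15→Priya, Sep 16→Andersen, Sep 17→Priya, Sep 18→Priya, Sep 19→Andersen.

2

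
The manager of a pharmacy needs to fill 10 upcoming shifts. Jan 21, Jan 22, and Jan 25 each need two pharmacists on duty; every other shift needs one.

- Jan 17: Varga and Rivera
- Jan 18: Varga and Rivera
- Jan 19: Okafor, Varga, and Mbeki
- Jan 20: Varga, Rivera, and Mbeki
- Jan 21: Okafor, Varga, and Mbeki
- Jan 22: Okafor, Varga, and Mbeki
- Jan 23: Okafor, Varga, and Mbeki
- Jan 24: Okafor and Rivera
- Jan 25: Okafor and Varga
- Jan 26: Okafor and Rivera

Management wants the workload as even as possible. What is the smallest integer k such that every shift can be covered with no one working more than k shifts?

4

With 4 pharmacists and 13 worker-slots to fill, someone must work at least ⌈13/4⌉ = 4 shifts, so k ≥ 4.
k = 4 works: Jan 17→Varga, Jan 18→Varga, Jan 19→Mbeki, Jan 20→Rivera, Jan 21→Okafor+Mbeki, Jan 22→Varga+Mbeki, Jan 23→Mbeki, Jan 24→Okafor, Jan 25→Okafor+Varga, Jan 26→Okafor.
Loads: Okafor 4, Varga 4, Rivera 1, Mbeki 4 — all ≤ 4.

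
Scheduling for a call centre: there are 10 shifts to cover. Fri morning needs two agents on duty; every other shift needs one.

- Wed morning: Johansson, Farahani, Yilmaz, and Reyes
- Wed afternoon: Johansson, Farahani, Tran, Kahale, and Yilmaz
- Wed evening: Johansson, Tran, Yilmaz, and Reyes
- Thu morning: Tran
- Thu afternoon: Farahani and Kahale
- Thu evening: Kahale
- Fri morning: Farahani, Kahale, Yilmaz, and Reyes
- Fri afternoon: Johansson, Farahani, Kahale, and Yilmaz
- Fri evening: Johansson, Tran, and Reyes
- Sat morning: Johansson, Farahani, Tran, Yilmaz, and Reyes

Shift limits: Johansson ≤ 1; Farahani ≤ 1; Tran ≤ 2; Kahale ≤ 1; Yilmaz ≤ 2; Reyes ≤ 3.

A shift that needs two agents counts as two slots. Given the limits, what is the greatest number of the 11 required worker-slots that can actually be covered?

10

Total capacity across all agents is 1+1+2+1+2+3 = 10, and 11 slots are needed, so at most 10 can be filled.
An assignment achieving 10: Wed morning→Yilmaz, Wed afternoon→Tran, Wed evening→Reyes, Thu morning→Tran, Thu afternoon→Farahani, Thu evening→Kahale, Fri morning→Yilmaz+Reyes, Fri evening→Johansson, Sat morning→Reyes.
Loads: Johansson 1/1, Farahani 1/1, Tran 2/2, Kahale 1/1, Yilmaz 2/2, Reyes 3/3.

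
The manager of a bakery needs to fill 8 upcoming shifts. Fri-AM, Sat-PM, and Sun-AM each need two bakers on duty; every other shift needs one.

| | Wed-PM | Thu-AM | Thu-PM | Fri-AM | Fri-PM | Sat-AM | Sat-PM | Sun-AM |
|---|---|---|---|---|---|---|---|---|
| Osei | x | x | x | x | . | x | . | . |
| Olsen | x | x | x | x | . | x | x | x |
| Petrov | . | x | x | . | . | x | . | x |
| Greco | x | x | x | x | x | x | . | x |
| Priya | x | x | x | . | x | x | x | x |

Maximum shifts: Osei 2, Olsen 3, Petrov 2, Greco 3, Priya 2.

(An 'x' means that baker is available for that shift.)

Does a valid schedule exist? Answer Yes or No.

Sat-PM can only be covered by Olsen and Priya, so that assignment is forced.
One valid schedule: Wed-PM→Osei, Thu-AM→Olsen, Thu-PM→Petrov, Fri-AM→Osei+Olsen, Fri-PM→Greco, Sat-AM→Petrov, Sat-PM→Olsen+Priya, Sun-AM→Greco+Priya.
Loads: Osei 2/2, Olsen 3/3, Petrov 2/2, Greco 2/3, Priya 2/2 — all within limits.

Yes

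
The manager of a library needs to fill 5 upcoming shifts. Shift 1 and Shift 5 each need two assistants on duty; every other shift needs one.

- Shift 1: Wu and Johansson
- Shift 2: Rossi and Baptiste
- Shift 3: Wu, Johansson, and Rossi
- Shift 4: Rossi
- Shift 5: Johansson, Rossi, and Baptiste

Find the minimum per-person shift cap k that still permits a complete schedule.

With 4 assistants and 7 worker-slots to fill, someone must work at least ⌈7/4⌉ = 2 shifts, so k ≥ 2.
k = 2 works: Shift 1→Wu+Johansson, Shift 2→Rossi, Shift 3→Wu, Shift 4→Rossi, Shift 5→Johansson+Baptiste.
Loads: Wu 2, Johansson 2, Rossi 2, Baptiste 1 — all ≤ 2.

2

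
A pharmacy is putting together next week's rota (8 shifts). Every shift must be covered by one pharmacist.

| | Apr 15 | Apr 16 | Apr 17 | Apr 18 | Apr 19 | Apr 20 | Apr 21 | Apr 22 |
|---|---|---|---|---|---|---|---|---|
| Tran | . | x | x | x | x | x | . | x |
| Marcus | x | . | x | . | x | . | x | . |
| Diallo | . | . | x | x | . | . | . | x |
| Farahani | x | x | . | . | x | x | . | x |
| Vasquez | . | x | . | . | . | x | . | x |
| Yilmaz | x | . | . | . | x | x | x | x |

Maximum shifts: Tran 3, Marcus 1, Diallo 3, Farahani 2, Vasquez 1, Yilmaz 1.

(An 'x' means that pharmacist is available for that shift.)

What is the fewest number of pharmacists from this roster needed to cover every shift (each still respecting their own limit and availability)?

4

8 slots to fill and no one can take more than 3, so at least ⌈8/3⌉ = 3 pharmacists are needed.
No set of 3 pharmacists can cover every shift (each such set leaves at least one shift with no one available or exceeds a cap).
Tran, Marcus, Diallo, and Farahani alone can cover everything: Apr 15→Farahani, Apr 16→Tran, Apr 17→Diallo, Apr 18→Tran, Apr 19→Farahani, Apr 20→Tran, Apr 21→Marcus, Apr 22→Diallo.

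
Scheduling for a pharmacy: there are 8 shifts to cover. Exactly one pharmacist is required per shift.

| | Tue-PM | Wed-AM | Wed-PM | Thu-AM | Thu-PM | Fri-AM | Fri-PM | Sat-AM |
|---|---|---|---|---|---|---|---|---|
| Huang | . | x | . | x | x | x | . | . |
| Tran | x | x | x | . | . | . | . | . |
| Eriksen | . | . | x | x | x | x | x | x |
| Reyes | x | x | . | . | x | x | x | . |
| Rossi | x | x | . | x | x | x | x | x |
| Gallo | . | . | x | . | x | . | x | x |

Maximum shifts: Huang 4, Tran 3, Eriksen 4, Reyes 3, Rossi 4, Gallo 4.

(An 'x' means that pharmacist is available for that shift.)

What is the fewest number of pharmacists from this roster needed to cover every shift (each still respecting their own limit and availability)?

8 slots to fill and no one can take more than 4, so at least ⌈8/4⌉ = 2 pharmacists are needed.
Eriksen and Rossi alone can cover everything: Tue-PM→Rossi, Wed-AM→Rossi, Wed-PM→Eriksen, Thu-AM→Eriksen, Thu-PM→Eriksen, Fri-AM→Eriksen, Fri-PM→Rossi, Sat-AM→Rossi.

2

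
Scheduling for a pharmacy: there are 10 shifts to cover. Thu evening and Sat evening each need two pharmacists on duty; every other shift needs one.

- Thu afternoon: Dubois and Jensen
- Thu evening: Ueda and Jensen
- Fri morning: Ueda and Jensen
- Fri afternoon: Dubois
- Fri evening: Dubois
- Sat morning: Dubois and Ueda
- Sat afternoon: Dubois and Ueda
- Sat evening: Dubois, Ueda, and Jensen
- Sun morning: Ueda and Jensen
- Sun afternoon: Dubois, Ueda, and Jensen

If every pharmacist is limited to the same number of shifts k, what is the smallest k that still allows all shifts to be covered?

4

With 3 pharmacists and 12 worker-slots to fill, someone must work at least ⌈12/3⌉ = 4 shifts, so k ≥ 4.
k = 4 works: Thu afternoon→Dubois, Thu evening→Ueda+Jensen, Fri morning→Ueda, Fri afternoon→Dubois, Fri evening→Dubois, Sat morning→Dubois, Sat afternoon→Ueda, Sat evening→Ueda+Jensen, Sun morning→Jensen, Sun afternoon→Jensen.
Loads: Dubois 4, Ueda 4, Jensen 4 — all ≤ 4.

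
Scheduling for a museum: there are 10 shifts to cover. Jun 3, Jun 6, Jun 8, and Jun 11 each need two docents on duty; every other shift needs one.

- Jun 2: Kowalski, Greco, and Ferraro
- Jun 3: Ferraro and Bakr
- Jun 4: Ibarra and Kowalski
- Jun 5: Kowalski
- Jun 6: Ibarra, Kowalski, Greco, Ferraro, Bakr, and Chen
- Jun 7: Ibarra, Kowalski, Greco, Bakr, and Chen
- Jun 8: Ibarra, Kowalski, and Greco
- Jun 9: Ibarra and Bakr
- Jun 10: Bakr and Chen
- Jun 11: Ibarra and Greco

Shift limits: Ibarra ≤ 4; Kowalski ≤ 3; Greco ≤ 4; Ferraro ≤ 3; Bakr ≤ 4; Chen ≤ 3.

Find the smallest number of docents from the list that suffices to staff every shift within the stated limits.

14 slots to fill and no one can take more than 4, so at least ⌈14/4⌉ = 4 docents are needed.
Shifts {Jun 3, Jun 5, Jun 11} need 5 slots, but among the docents available for them (Ibarra, Kowalski, Greco, Ferraro, and Bakr) any 4 together supply at most 4. So 4 docents are not enough.
Ibarra, Kowalski, Greco, Ferraro, and Bakr alone can cover everything: Jun 2→Kowalski, Jun 3→Ferraro+Bakr, Jun 4→Ibarra, Jun 5→Kowalski, Jun 6→Greco+Ferraro, Jun 7→Greco, Jun 8→Ibarra+Kowalski, Jun 9→Ibarra, Jun 10→Bakr, Jun 11→Ibarra+Greco.

5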